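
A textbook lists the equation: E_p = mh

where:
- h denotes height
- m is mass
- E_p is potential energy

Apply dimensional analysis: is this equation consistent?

No

h (height) has dimensions [L].
m (mass) has dimensions [M].
E_p (potential energy) has dimensions [L^2 M T^-2].

Left side: [L^2 M T^-2]
Right side: [L M]

The two sides have different dimensions, so the equation is NOT dimensionally consistent.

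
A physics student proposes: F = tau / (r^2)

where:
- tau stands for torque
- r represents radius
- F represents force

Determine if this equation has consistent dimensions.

No

tau (torque) has dimensions [L^2 M T^-2].
r (radius) has dimensions [L].
F (force) has dimensions [L M T^-2].

Left side: [L M T^-2]
Right side: [M T^-2]

The two sides have different dimensions, so the equation is NOT dimensionally consistent.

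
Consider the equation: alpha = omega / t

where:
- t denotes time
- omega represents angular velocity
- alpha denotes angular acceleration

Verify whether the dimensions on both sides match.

Yes

t (time) has dimensions [T].
omega (angular velocity) has dimensions [T^-1].
alpha (angular acceleration) has dimensions [T^-2].

Left side: [T^-2]
Right side: [T^-2]

Both sides have the same dimensions, so the equation is dimensionally consistent.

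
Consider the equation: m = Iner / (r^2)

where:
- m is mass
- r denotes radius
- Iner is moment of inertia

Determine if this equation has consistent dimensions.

Yes

m (mass) has dimensions [M].
r (radius) has dimensions [L].
Iner (moment of inertia) has dimensions [L^2 M].

Left side: [M]
Right side: [M]

Both sides have the same dimensions, so the equation is dimensionally consistent.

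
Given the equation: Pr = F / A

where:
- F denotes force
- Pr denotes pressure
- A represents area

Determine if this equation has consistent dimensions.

Yes

F (force) has dimensions [L M T^-2].
Pr (pressure) has dimensions [L^-1 M T^-2].
A (area) has dimensions [L^2].

Left side: [L^-1 M T^-2]
Right side: [L^-1 M T^-2]

Both sides have the same dimensions, so the equation is dimensionally consistent.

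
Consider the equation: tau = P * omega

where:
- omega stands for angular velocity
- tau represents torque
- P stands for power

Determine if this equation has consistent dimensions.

No

omega (angular velocity) has dimensions [T^-1].
tau (torque) has dimensions [L^2 M T^-2].
P (power) has dimensions [L^2 M T^-3].

Left side: [L^2 M T^-2]
Right side: [L^2 M T^-4]

The two sides have different dimensions, so the equation is NOT dimensionally consistent.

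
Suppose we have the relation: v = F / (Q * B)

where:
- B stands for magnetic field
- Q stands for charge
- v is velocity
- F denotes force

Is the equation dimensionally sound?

Yes

B (magnetic field) has dimensions [I^-1 M T^-2].
Q (charge) has dimensions [I T].
v (velocity) has dimensions [L T^-1].
F (force) has dimensions [L M T^-2].

Left side: [L T^-1]
Right side: [L T^-1]

Both sides have the same dimensions, so the equation is dimensionally consistent.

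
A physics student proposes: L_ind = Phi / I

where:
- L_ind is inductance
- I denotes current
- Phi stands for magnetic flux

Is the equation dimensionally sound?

Yes

L_ind (inductance) has dimensions [I^-2 L^2 M T^-2].
I (current) has dimensions [I].
Phi (magnetic flux) has dimensions [I^-1 L^2 M T^-2].

Left side: [I^-2 L^2 M T^-2]
Right side: [I^-2 L^2 M T^-2]

Both sides have the same dimensions, so the equation is dimensionally consistent.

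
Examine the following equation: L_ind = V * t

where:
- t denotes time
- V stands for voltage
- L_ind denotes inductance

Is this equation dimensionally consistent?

No

t (time) has dimensions [T].
V (voltage) has dimensions [I^-1 L^2 M T^-3].
L_ind (inductance) has dimensions [I^-2 L^2 M T^-2].

Left side: [I^-2 L^2 M T^-2]
Right side: [I^-1 L^2 M T^-2]

The two sides have different dimensions, so the equation is NOT dimensionally consistent.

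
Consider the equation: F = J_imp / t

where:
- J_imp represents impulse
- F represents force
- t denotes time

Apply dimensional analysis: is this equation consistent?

Yes

J_imp (impulse) has dimensions [L M T^-1].
F (force) has dimensions [L M T^-2].
t (time) has dimensions [T].

Left side: [L M T^-2]
Right side: [L M T^-2]

Both sides have the same dimensions, so the equation is dimensionally consistent.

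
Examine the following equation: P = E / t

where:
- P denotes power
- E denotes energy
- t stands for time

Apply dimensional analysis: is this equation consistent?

Yes

P (power) has dimensions [L^2 M T^-3].
E (energy) has dimensions [L^2 M T^-2].
t (time) has dimensions [T].

Left side: [L^2 M T^-3]
Right side: [L^2 M T^-3]

Both sides have the same dimensions, so the equation is dimensionally consistent.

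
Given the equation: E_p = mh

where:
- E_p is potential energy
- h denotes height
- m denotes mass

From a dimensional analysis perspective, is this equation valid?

No

E_p (potential energy) has dimensions [L^2 M T^-2].
h (height) has dimensions [L].
m (mass) has dimensions [M].

Left side: [L^2 M T^-2]
Right side: [L M]

The two sides have different dimensions, so the equation is NOT dimensionally consistent.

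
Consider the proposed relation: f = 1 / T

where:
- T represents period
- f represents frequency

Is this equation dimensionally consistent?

Yes

T (period) has dimensions [T].
f (frequency) has dimensions [T^-1].

Left side: [T^-1]
Right side: [T^-1]

Both sides have the same dimensions, so the equation is dimensionally consistent.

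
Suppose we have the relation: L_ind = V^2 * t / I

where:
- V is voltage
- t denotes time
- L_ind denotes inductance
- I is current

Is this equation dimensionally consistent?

No

V (voltage) has dimensions [I^-1 L^2 M T^-3].
t (time) has dimensions [T].
L_ind (inductance) has dimensions [I^-2 L^2 M T^-2].
I (current) has dimensions [I].

Left side: [I^-2 L^2 M T^-2]
Right side: [I^-3 L^4 M^2 T^-5]

The two sides have different dimensions, so the equation is NOT dimensionally consistent.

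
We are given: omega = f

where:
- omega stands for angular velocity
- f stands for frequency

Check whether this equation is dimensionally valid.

Yes

omega (angular velocity) has dimensions [T^-1].
f (frequency) has dimensions [T^-1].

Left side: [T^-1]
Right side: [T^-1]

Both sides have the same dimensions, so the equation is dimensionally consistent.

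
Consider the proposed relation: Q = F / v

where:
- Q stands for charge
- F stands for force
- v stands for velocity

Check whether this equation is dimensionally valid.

No

Q (charge) has dimensions [I T].
F (force) has dimensions [L M T^-2].
v (velocity) has dimensions [L T^-1].

Left side: [I T]
Right side: [M T^-1]

The two sides have different dimensions, so the equation is NOT dimensionally consistent.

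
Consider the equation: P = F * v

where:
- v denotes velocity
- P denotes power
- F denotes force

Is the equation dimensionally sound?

Yes

v (velocity) has dimensions [L T^-1].
P (power) has dimensions [L^2 M T^-3].
F (force) has dimensions [L M T^-2].

Left side: [L^2 M T^-3]
Right side: [L^2 M T^-3]

Both sides have the same dimensions, so the equation is dimensionally consistent.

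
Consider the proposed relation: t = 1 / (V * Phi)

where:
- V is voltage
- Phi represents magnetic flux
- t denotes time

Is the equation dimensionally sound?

No

V (voltage) has dimensions [I^-1 L^2 M T^-3].
Phi (magnetic flux) has dimensions [I^-1 L^2 M T^-2].
t (time) has dimensions [T].

Left side: [T]
Right side: [I^2 L^-4 M^-2 T^5]

The two sides have different dimensions, so the equation is NOT dimensionally consistent.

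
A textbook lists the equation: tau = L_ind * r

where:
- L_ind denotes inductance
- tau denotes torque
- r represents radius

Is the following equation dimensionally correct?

No

L_ind (inductance) has dimensions [I^-2 L^2 M T^-2].
tau (torque) has dimensions [L^2 M T^-2].
r (radius) has dimensions [L].

Left side: [L^2 M T^-2]
Right side: [I^-2 L^3 M T^-2]

The two sides have different dimensions, so the equation is NOT dimensionally consistent.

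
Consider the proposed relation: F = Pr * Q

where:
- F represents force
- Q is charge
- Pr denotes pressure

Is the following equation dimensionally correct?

No

F (force) has dimensions [L M T^-2].
Q (charge) has dimensions [I T].
Pr (pressure) has dimensions [L^-1 M T^-2].

Left side: [L M T^-2]
Right side: [I L^-1 M T^-1]

The two sides have different dimensions, so the equation is NOT dimensionally consistent.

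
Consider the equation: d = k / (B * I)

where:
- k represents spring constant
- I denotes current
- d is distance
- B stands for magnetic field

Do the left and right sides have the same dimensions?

No

k (spring constant) has dimensions [M T^-2].
I (current) has dimensions [I].
d (distance) has dimensions [L].
B (magnetic field) has dimensions [I^-1 M T^-2].

Left side: [L]
Right side: [dimensionless]

The two sides have different dimensions, so the equation is NOT dimensionally consistent.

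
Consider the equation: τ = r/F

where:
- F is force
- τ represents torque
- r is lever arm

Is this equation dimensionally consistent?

No

F (force) has dimensions [L M T^-2].
τ (torque) has dimensions [L^2 M T^-2].
r (lever arm) has dimensions [L].

Left side: [L^2 M T^-2]
Right side: [M^-1 T^2]

The two sides have different dimensions, so the equation is NOT dimensionally consistent.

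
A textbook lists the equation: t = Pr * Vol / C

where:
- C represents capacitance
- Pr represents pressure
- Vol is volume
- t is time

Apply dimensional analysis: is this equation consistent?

No

C (capacitance) has dimensions [I^2 L^-2 M^-1 T^4].
Pr (pressure) has dimensions [L^-1 M T^-2].
Vol (volume) has dimensions [L^3].
t (time) has dimensions [T].

Left side: [T]
Right side: [I^-2 L^4 M^2 T^-6]

The two sides have different dimensions, so the equation is NOT dimensionally consistent.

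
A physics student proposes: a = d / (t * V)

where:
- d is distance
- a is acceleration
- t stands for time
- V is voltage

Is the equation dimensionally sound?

No

d (distance) has dimensions [L].
a (acceleration) has dimensions [L T^-2].
t (time) has dimensions [T].
V (voltage) has dimensions [I^-1 L^2 M T^-3].

Left side: [L T^-2]
Right side: [I L^-1 M^-1 T^2]

The two sides have different dimensions, so the equation is NOT dimensionally consistent.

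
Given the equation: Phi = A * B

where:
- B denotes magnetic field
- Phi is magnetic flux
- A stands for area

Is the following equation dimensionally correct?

Yes

B (magnetic field) has dimensions [I^-1 M T^-2].
Phi (magnetic flux) has dimensions [I^-1 L^2 M T^-2].
A (area) has dimensions [L^2].

Left side: [I^-1 L^2 M T^-2]
Right side: [I^-1 L^2 M T^-2]

Both sides have the same dimensions, so the equation is dimensionally consistent.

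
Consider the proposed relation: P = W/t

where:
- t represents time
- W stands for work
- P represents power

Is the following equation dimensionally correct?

Yes

t (time) has dimensions [T].
W (work) has dimensions [L^2 M T^-2].
P (power) has dimensions [L^2 M T^-3].

Left side: [L^2 M T^-3]
Right side: [L^2 M T^-3]

Both sides have the same dimensions, so the equation is dimensionally consistent.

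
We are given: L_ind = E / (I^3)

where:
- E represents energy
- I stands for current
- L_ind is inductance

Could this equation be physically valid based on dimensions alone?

No

E (energy) has dimensions [L^2 M T^-2].
I (current) has dimensions [I].
L_ind (inductance) has dimensions [I^-2 L^2 M T^-2].

Left side: [I^-2 L^2 M T^-2]
Right side: [I^-3 L^2 M T^-2]

The two sides have different dimensions, so the equation is NOT dimensionally consistent.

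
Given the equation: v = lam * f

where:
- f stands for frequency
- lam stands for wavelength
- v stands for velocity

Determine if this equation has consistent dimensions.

Yes

f (frequency) has dimensions [T^-1].
lam (wavelength) has dimensions [L].
v (velocity) has dimensions [L T^-1].

Left side: [L T^-1]
Right side: [L T^-1]

Both sides have the same dimensions, so the equation is dimensionally consistent.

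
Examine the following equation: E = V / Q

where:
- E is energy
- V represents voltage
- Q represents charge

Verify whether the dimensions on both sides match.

No

E (energy) has dimensions [L^2 M T^-2].
V (voltage) has dimensions [I^-1 L^2 M T^-3].
Q (charge) has dimensions [I T].

Left side: [L^2 M T^-2]
Right side: [I^-2 L^2 M T^-4]

The two sides have different dimensions, so the equation is NOT dimensionally consistent.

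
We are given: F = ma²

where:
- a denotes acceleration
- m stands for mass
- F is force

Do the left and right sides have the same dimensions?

No

a (acceleration) has dimensions [L T^-2].
m (mass) has dimensions [M].
F (force) has dimensions [L M T^-2].

Left side: [L M T^-2]
Right side: [L^2 M T^-4]

The two sides have different dimensions, so the equation is NOT dimensionally consistent.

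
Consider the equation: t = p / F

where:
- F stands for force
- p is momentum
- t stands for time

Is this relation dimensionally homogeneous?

Yes

F (force) has dimensions [L M T^-2].
p (momentum) has dimensions [L M T^-1].
t (time) has dimensions [T].

Left side: [T]
Right side: [T]

Both sides have the same dimensions, so the equation is dimensionally consistent.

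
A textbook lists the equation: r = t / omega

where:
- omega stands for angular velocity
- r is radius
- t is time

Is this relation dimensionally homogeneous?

No

omega (angular velocity) has dimensions [T^-1].
r (radius) has dimensions [L].
t (time) has dimensions [T].

Left side: [L]
Right side: [T^2]

The two sides have different dimensions, so the equation is NOT dimensionally consistent.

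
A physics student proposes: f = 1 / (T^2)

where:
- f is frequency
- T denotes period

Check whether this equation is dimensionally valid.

No

f (frequency) has dimensions [T^-1].
T (period) has dimensions [T].

Left side: [T^-1]
Right side: [T^-2]

The two sides have different dimensions, so the equation is NOT dimensionally consistent.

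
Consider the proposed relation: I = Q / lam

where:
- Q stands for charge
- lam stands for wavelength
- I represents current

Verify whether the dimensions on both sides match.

No

Q (charge) has dimensions [I T].
lam (wavelength) has dimensions [L].
I (current) has dimensions [I].

Left side: [I]
Right side: [I L^-1 T]

The two sides have different dimensions, so the equation is NOT dimensionally consistent.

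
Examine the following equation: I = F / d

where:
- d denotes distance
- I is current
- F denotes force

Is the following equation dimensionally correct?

No

d (distance) has dimensions [L].
I (current) has dimensions [I].
F (force) has dimensions [L M T^-2].

Left side: [I]
Right side: [M T^-2]

The two sides have different dimensions, so the equation is NOT dimensionally consistent.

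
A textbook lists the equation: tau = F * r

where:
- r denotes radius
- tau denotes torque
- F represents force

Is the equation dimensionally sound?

Yes

r (radius) has dimensions [L].
tau (torque) has dimensions [L^2 M T^-2].
F (force) has dimensions [L M T^-2].

Left side: [L^2 M T^-2]
Right side: [L^2 M T^-2]

Both sides have the same dimensions, so the equation is dimensionally consistent.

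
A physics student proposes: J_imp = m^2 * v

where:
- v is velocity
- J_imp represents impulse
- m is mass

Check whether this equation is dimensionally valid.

No

v (velocity) has dimensions [L T^-1].
J_imp (impulse) has dimensions [L M T^-1].
m (mass) has dimensions [M].

Left side: [L M T^-1]
Right side: [L M^2 T^-1]

The two sides have different dimensions, so the equation is NOT dimensionally consistent.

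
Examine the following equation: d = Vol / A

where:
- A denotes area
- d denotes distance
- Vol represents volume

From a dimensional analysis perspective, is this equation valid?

Yes

A (area) has dimensions [L^2].
d (distance) has dimensions [L].
Vol (volume) has dimensions [L^3].

Left side: [L]
Right side: [L]

Both sides have the same dimensions, so the equation is dimensionally consistent.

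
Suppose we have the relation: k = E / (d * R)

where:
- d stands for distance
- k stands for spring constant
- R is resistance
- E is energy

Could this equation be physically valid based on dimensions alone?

No

d (distance) has dimensions [L].
k (spring constant) has dimensions [M T^-2].
R (resistance) has dimensions [I^-2 L^2 M T^-3].
E (energy) has dimensions [L^2 M T^-2].

Left side: [M T^-2]
Right side: [I^2 L^-1 T]

The two sides have different dimensions, so the equation is NOT dimensionally consistent.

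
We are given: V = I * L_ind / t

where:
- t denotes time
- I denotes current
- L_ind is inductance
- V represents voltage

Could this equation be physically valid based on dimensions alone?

Yes

t (time) has dimensions [T].
I (current) has dimensions [I].
L_ind (inductance) has dimensions [I^-2 L^2 M T^-2].
V (voltage) has dimensions [I^-1 L^2 M T^-3].

Left side: [I^-1 L^2 M T^-3]
Right side: [I^-1 L^2 M T^-3]

Both sides have the same dimensions, so the equation is dimensionally consistent.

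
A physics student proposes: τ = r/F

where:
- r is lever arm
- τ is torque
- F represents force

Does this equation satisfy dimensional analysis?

No

r (lever arm) has dimensions [L].
τ (torque) has dimensions [L^2 M T^-2].
F (force) has dimensions [L M T^-2].

Left side: [L^2 M T^-2]
Right side: [M^-1 T^2]

The two sides have different dimensions, so the equation is NOT dimensionally consistent.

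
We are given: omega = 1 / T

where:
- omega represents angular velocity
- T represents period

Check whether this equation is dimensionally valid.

Yes

omega (angular velocity) has dimensions [T^-1].
T (period) has dimensions [T].

Left side: [T^-1]
Right side: [T^-1]

Both sides have the same dimensions, so the equation is dimensionally consistent.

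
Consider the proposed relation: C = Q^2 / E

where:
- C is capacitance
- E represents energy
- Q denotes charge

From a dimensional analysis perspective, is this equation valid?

Yes

C (capacitance) has dimensions [I^2 L^-2 M^-1 T^4].
E (energy) has dimensions [L^2 M T^-2].
Q (charge) has dimensions [I T].

Left side: [I^2 L^-2 M^-1 T^4]
Right side: [I^2 L^-2 M^-1 T^4]

Both sides have the same dimensions, so the equation is dimensionally consistent.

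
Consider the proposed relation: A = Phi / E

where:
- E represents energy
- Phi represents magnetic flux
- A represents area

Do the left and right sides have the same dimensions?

No

E (energy) has dimensions [L^2 M T^-2].
Phi (magnetic flux) has dimensions [I^-1 L^2 M T^-2].
A (area) has dimensions [L^2].

Left side: [L^2]
Right side: [I^-1]

The two sides have different dimensions, so the equation is NOT dimensionally consistent.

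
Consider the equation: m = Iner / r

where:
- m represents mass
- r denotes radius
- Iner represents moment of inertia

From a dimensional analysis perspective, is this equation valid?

No

m (mass) has dimensions [M].
r (radius) has dimensions [L].
Iner (moment of inertia) has dimensions [L^2 M].

Left side: [M]
Right side: [L M]

The two sides have different dimensions, so the equation is NOT dimensionally consistent.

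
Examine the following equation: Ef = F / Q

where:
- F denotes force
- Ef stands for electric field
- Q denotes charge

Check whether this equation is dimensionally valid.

Yes

F (force) has dimensions [L M T^-2].
Ef (electric field) has dimensions [I^-1 L M T^-3].
Q (charge) has dimensions [I T].

Left side: [I^-1 L M T^-3]
Right side: [I^-1 L M T^-3]

Both sides have the same dimensions, so the equation is dimensionally consistent.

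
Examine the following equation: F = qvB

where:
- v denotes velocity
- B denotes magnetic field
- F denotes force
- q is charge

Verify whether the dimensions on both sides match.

Yes

v (velocity) has dimensions [L T^-1].
B (magnetic field) has dimensions [I^-1 M T^-2].
F (force) has dimensions [L M T^-2].
q (charge) has dimensions [I T].

Left side: [L M T^-2]
Right side: [L M T^-2]

Both sides have the same dimensions, so the equation is dimensionally consistent.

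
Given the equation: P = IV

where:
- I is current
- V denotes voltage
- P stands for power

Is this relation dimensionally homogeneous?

Yes

I (current) has dimensions [I].
V (voltage) has dimensions [I^-1 L^2 M T^-3].
P (power) has dimensions [L^2 M T^-3].

Left side: [L^2 M T^-3]
Right side: [L^2 M T^-3]

Both sides have the same dimensions, so the equation is dimensionally consistent.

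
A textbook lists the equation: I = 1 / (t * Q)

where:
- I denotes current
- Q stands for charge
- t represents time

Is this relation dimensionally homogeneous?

No

I (current) has dimensions [I].
Q (charge) has dimensions [I T].
t (time) has dimensions [T].

Left side: [I]
Right side: [I^-1 T^-2]

The two sides have different dimensions, so the equation is NOT dimensionally consistent.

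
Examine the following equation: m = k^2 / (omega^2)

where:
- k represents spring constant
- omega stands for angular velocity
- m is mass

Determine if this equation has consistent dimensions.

No

k (spring constant) has dimensions [M T^-2].
omega (angular velocity) has dimensions [T^-1].
m (mass) has dimensions [M].

Left side: [M]
Right side: [M^2 T^-2]

The two sides have different dimensions, so the equation is NOT dimensionally consistent.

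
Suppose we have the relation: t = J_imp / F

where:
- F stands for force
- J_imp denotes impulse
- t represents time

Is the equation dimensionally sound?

Yes

F (force) has dimensions [L M T^-2].
J_imp (impulse) has dimensions [L M T^-1].
t (time) has dimensions [T].

Left side: [T]
Right side: [T]

Both sides have the same dimensions, so the equation is dimensionally consistent.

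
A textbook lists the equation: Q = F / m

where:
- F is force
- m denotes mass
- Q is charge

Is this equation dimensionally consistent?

No

F (force) has dimensions [L M T^-2].
m (mass) has dimensions [M].
Q (charge) has dimensions [I T].

Left side: [I T]
Right side: [L T^-2]

The two sides have different dimensions, so the equation is NOT dimensionally consistent.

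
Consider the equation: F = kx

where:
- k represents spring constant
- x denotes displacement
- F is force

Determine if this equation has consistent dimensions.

Yes

k (spring constant) has dimensions [M T^-2].
x (displacement) has dimensions [L].
F (force) has dimensions [L M T^-2].

Left side: [L M T^-2]
Right side: [L M T^-2]

Both sides have the same dimensions, so the equation is dimensionally consistent.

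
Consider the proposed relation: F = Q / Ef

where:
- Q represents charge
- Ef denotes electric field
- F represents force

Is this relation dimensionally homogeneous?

No

Q (charge) has dimensions [I T].
Ef (electric field) has dimensions [I^-1 L M T^-3].
F (force) has dimensions [L M T^-2].

Left side: [L M T^-2]
Right side: [I^2 L^-1 M^-1 T^4]

The two sides have different dimensions, so the equation is NOT dimensionally consistent.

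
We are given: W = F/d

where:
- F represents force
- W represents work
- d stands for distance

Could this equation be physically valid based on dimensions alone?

No

F (force) has dimensions [L M T^-2].
W (work) has dimensions [L^2 M T^-2].
d (distance) has dimensions [L].

Left side: [L^2 M T^-2]
Right side: [M T^-2]

The two sides have different dimensions, so the equation is NOT dimensionally consistent.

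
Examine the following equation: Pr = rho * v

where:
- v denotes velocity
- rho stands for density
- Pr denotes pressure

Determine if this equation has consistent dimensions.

No

v (velocity) has dimensions [L T^-1].
rho (density) has dimensions [L^-3 M].
Pr (pressure) has dimensions [L^-1 M T^-2].

Left side: [L^-1 M T^-2]
Right side: [L^-2 M T^-1]

The two sides have different dimensions, so the equation is NOT dimensionally consistent.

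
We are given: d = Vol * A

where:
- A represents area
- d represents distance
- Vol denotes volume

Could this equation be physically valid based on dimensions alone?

No

A (area) has dimensions [L^2].
d (distance) has dimensions [L].
Vol (volume) has dimensions [L^3].

Left side: [L]
Right side: [L^5]

The two sides have different dimensions, so the equation is NOT dimensionally consistent.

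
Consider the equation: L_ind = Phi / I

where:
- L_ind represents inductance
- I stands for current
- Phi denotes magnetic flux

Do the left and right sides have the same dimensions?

Yes

L_ind (inductance) has dimensions [I^-2 L^2 M T^-2].
I (current) has dimensions [I].
Phi (magnetic flux) has dimensions [I^-1 L^2 M T^-2].

Left side: [I^-2 L^2 M T^-2]
Right side: [I^-2 L^2 M T^-2]

Both sides have the same dimensions, so the equation is dimensionally consistent.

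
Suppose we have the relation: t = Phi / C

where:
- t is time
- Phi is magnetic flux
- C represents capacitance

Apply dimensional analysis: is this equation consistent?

No

t (time) has dimensions [T].
Phi (magnetic flux) has dimensions [I^-1 L^2 M T^-2].
C (capacitance) has dimensions [I^2 L^-2 M^-1 T^4].

Left side: [T]
Right side: [I^-3 L^4 M^2 T^-6]

The two sides have different dimensions, so the equation is NOT dimensionally consistent.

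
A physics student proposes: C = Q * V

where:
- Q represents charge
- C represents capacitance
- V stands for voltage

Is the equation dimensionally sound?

No

Q (charge) has dimensions [I T].
C (capacitance) has dimensions [I^2 L^-2 M^-1 T^4].
V (voltage) has dimensions [I^-1 L^2 M T^-3].

Left side: [I^2 L^-2 M^-1 T^4]
Right side: [L^2 M T^-2]

The two sides have different dimensions, so the equation is NOT dimensionally consistent.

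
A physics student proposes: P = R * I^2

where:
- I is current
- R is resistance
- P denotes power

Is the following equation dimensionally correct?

Yes

I (current) has dimensions [I].
R (resistance) has dimensions [I^-2 L^2 M T^-3].
P (power) has dimensions [L^2 M T^-3].

Left side: [L^2 M T^-3]
Right side: [L^2 M T^-3]

Both sides have the same dimensions, so the equation is dimensionally consistent.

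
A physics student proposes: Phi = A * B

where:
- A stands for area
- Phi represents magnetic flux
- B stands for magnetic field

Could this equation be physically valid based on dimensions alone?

Yes

A (area) has dimensions [L^2].
Phi (magnetic flux) has dimensions [I^-1 L^2 M T^-2].
B (magnetic field) has dimensions [I^-1 M T^-2].

Left side: [I^-1 L^2 M T^-2]
Right side: [I^-1 L^2 M T^-2]

Both sides have the same dimensions, so the equation is dimensionally consistent.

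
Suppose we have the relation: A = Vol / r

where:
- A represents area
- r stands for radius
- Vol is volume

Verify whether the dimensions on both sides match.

Yes

A (area) has dimensions [L^2].
r (radius) has dimensions [L].
Vol (volume) has dimensions [L^3].

Left side: [L^2]
Right side: [L^2]

Both sides have the same dimensions, so the equation is dimensionally consistent.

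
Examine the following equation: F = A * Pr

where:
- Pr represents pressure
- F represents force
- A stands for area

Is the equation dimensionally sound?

Yes

Pr (pressure) has dimensions [L^-1 M T^-2].
F (force) has dimensions [L M T^-2].
A (area) has dimensions [L^2].

Left side: [L M T^-2]
Right side: [L M T^-2]

Both sides have the same dimensions, so the equation is dimensionally consistent.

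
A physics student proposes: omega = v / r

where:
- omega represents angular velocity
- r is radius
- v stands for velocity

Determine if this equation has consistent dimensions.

Yes

omega (angular velocity) has dimensions [T^-1].
r (radius) has dimensions [L].
v (velocity) has dimensions [L T^-1].

Left side: [T^-1]
Right side: [T^-1]

Both sides have the same dimensions, so the equation is dimensionally consistent.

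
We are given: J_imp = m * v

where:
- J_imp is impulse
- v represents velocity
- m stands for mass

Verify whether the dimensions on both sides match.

Yes

J_imp (impulse) has dimensions [L M T^-1].
v (velocity) has dimensions [L T^-1].
m (mass) has dimensions [M].

Left side: [L M T^-1]
Right side: [L M T^-1]

Both sides have the same dimensions, so the equation is dimensionally consistent.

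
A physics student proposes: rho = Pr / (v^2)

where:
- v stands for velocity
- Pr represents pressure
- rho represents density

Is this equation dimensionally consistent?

Yes

v (velocity) has dimensions [L T^-1].
Pr (pressure) has dimensions [L^-1 M T^-2].
rho (density) has dimensions [L^-3 M].

Left side: [L^-3 M]
Right side: [L^-3 M]

Both sides have the same dimensions, so the equation is dimensionally consistent.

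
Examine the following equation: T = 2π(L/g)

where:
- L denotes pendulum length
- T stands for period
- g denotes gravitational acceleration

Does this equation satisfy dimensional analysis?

No

L (pendulum length) has dimensions [L].
T (period) has dimensions [T].
g (gravitational acceleration) has dimensions [L T^-2].

Left side: [T]
Right side: [T^2]

The two sides have different dimensions, so the equation is NOT dimensionally consistent.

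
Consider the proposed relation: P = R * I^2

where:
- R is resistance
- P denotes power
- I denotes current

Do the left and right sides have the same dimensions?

Yes

R (resistance) has dimensions [I^-2 L^2 M T^-3].
P (power) has dimensions [L^2 M T^-3].
I (current) has dimensions [I].

Left side: [L^2 M T^-3]
Right side: [L^2 M T^-3]

Both sides have the same dimensions, so the equation is dimensionally consistent.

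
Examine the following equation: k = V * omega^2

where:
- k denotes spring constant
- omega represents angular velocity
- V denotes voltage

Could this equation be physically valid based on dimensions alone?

No

k (spring constant) has dimensions [M T^-2].
omega (angular velocity) has dimensions [T^-1].
V (voltage) has dimensions [I^-1 L^2 M T^-3].

Left side: [M T^-2]
Right side: [I^-1 L^2 M T^-5]

The two sides have different dimensions, so the equation is NOT dimensionally consistent.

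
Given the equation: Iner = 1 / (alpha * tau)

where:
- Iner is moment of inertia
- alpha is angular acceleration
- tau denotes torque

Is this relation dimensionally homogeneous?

No

Iner (moment of inertia) has dimensions [L^2 M].
alpha (angular acceleration) has dimensions [T^-2].
tau (torque) has dimensions [L^2 M T^-2].

Left side: [L^2 M]
Right side: [L^-2 M^-1 T^4]

The two sides have different dimensions, so the equation is NOT dimensionally consistent.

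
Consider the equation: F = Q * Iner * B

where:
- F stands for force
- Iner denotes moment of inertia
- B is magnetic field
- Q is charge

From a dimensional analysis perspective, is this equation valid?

No

F (force) has dimensions [L M T^-2].
Iner (moment of inertia) has dimensions [L^2 M].
B (magnetic field) has dimensions [I^-1 M T^-2].
Q (charge) has dimensions [I T].

Left side: [L M T^-2]
Right side: [L^2 M^2 T^-1]

The two sides have different dimensions, so the equation is NOT dimensionally consistent.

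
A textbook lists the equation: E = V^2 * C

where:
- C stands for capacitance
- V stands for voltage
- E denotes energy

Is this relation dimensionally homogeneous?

Yes

C (capacitance) has dimensions [I^2 L^-2 M^-1 T^4].
V (voltage) has dimensions [I^-1 L^2 M T^-3].
E (energy) has dimensions [L^2 M T^-2].

Left side: [L^2 M T^-2]
Right side: [L^2 M T^-2]

Both sides have the same dimensions, so the equation is dimensionally consistent.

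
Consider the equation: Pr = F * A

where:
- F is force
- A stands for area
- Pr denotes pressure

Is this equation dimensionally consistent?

No

F (force) has dimensions [L M T^-2].
A (area) has dimensions [L^2].
Pr (pressure) has dimensions [L^-1 M T^-2].

Left side: [L^-1 M T^-2]
Right side: [L^3 M T^-2]

The two sides have different dimensions, so the equation is NOT dimensionally consistent.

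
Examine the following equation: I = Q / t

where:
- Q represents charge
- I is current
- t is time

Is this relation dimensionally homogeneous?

Yes

Q (charge) has dimensions [I T].
I (current) has dimensions [I].
t (time) has dimensions [T].

Left side: [I]
Right side: [I]

Both sides have the same dimensions, so the equation is dimensionally consistent.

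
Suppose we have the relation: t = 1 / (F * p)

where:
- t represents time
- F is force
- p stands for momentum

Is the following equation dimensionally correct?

No

t (time) has dimensions [T].
F (force) has dimensions [L M T^-2].
p (momentum) has dimensions [L M T^-1].

Left side: [T]
Right side: [L^-2 M^-2 T^3]

The two sides have different dimensions, so the equation is NOT dimensionally consistent.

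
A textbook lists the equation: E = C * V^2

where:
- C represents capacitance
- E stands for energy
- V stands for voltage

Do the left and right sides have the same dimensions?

Yes

C (capacitance) has dimensions [I^2 L^-2 M^-1 T^4].
E (energy) has dimensions [L^2 M T^-2].
V (voltage) has dimensions [I^-1 L^2 M T^-3].

Left side: [L^2 M T^-2]
Right side: [L^2 M T^-2]

Both sides have the same dimensions, so the equation is dimensionally consistent.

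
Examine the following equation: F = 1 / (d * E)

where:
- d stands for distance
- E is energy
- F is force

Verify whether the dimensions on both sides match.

No

d (distance) has dimensions [L].
E (energy) has dimensions [L^2 M T^-2].
F (force) has dimensions [L M T^-2].

Left side: [L M T^-2]
Right side: [L^-3 M^-1 T^2]

The two sides have different dimensions, so the equation is NOT dimensionally consistent.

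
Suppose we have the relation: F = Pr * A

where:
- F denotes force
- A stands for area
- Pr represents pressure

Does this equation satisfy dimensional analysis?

Yes

F (force) has dimensions [L M T^-2].
A (area) has dimensions [L^2].
Pr (pressure) has dimensions [L^-1 M T^-2].

Left side: [L M T^-2]
Right side: [L M T^-2]

Both sides have the same dimensions, so the equation is dimensionally consistent.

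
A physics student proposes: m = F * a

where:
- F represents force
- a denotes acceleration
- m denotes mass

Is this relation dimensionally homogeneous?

No

F (force) has dimensions [L M T^-2].
a (acceleration) has dimensions [L T^-2].
m (mass) has dimensions [M].

Left side: [M]
Right side: [L^2 M T^-4]

The two sides have different dimensions, so the equation is NOT dimensionally consistent.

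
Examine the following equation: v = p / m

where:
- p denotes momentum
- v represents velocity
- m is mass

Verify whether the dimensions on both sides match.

Yes

p (momentum) has dimensions [L M T^-1].
v (velocity) has dimensions [L T^-1].
m (mass) has dimensions [M].

Left side: [L T^-1]
Right side: [L T^-1]

Both sides have the same dimensions, so the equation is dimensionally consistent.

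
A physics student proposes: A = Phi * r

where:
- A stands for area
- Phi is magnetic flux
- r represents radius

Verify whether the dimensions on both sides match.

No

A (area) has dimensions [L^2].
Phi (magnetic flux) has dimensions [I^-1 L^2 M T^-2].
r (radius) has dimensions [L].

Left side: [L^2]
Right side: [I^-1 L^3 M T^-2]

The two sides have different dimensions, so the equation is NOT dimensionally consistent.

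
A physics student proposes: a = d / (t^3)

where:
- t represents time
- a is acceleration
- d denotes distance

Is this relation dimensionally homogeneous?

No

t (time) has dimensions [T].
a (acceleration) has dimensions [L T^-2].
d (distance) has dimensions [L].

Left side: [L T^-2]
Right side: [L T^-3]

The two sides have different dimensions, so the equation is NOT dimensionally consistent.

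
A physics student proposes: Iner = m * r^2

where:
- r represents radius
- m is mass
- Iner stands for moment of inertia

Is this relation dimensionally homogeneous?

Yes

r (radius) has dimensions [L].
m (mass) has dimensions [M].
Iner (moment of inertia) has dimensions [L^2 M].

Left side: [L^2 M]
Right side: [L^2 M]

Both sides have the same dimensions, so the equation is dimensionally consistent.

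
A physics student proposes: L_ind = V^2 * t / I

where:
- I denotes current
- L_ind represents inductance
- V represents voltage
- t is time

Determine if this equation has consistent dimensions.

No

I (current) has dimensions [I].
L_ind (inductance) has dimensions [I^-2 L^2 M T^-2].
V (voltage) has dimensions [I^-1 L^2 M T^-3].
t (time) has dimensions [T].

Left side: [I^-2 L^2 M T^-2]
Right side: [I^-3 L^4 M^2 T^-5]

The two sides have different dimensions, so the equation is NOT dimensionally consistent.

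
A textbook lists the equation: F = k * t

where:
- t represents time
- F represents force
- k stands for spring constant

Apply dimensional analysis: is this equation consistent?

No

t (time) has dimensions [T].
F (force) has dimensions [L M T^-2].
k (spring constant) has dimensions [M T^-2].

Left side: [L M T^-2]
Right side: [M T^-1]

The two sides have different dimensions, so the equation is NOT dimensionally consistent.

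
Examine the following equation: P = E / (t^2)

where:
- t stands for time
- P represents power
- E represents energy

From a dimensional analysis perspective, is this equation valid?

No

t (time) has dimensions [T].
P (power) has dimensions [L^2 M T^-3].
E (energy) has dimensions [L^2 M T^-2].

Left side: [L^2 M T^-3]
Right side: [L^2 M T^-4]

The two sides have different dimensions, so the equation is NOT dimensionally consistent.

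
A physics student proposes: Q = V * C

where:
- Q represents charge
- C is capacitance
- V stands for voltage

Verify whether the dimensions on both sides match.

Yes

Q (charge) has dimensions [I T].
C (capacitance) has dimensions [I^2 L^-2 M^-1 T^4].
V (voltage) has dimensions [I^-1 L^2 M T^-3].

Left side: [I T]
Right side: [I T]

Both sides have the same dimensions, so the equation is dimensionally consistent.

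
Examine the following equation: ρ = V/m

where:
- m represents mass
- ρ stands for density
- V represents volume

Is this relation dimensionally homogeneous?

No

m (mass) has dimensions [M].
ρ (density) has dimensions [L^-3 M].
V (volume) has dimensions [L^3].

Left side: [L^-3 M]
Right side: [L^3 M^-1]

The two sides have different dimensions, so the equation is NOT dimensionally consistent.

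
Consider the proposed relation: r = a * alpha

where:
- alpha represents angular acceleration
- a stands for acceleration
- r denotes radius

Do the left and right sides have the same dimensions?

No

alpha (angular acceleration) has dimensions [T^-2].
a (acceleration) has dimensions [L T^-2].
r (radius) has dimensions [L].

Left side: [L]
Right side: [L T^-4]

The two sides have different dimensions, so the equation is NOT dimensionally consistent.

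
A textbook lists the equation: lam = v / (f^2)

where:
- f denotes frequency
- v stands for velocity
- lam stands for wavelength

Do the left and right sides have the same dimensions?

No

f (frequency) has dimensions [T^-1].
v (velocity) has dimensions [L T^-1].
lam (wavelength) has dimensions [L].

Left side: [L]
Right side: [L T]

The two sides have different dimensions, so the equation is NOT dimensionally consistent.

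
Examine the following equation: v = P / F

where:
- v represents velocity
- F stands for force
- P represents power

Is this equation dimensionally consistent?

Yes

v (velocity) has dimensions [L T^-1].
F (force) has dimensions [L M T^-2].
P (power) has dimensions [L^2 M T^-3].

Left side: [L T^-1]
Right side: [L T^-1]

Both sides have the same dimensions, so the equation is dimensionally consistent.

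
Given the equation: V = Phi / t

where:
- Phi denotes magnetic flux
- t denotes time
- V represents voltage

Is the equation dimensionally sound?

Yes

Phi (magnetic flux) has dimensions [I^-1 L^2 M T^-2].
t (time) has dimensions [T].
V (voltage) has dimensions [I^-1 L^2 M T^-3].

Left side: [I^-1 L^2 M T^-3]
Right side: [I^-1 L^2 M T^-3]

Both sides have the same dimensions, so the equation is dimensionally consistent.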